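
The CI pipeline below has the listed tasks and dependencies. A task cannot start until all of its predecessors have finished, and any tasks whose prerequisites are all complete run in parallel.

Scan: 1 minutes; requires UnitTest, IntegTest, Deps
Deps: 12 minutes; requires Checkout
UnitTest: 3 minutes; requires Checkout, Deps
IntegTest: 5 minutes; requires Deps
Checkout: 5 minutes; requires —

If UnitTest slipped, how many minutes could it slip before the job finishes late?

2

Checkout→Deps→IntegTest→Scan = 5+12+5+1 = 23 sets the makespan at 23 minutes.
The longest chain containing UnitTest totals 21 minutes.
Slack of UnitTest = 19 − 17 = 2 minutes.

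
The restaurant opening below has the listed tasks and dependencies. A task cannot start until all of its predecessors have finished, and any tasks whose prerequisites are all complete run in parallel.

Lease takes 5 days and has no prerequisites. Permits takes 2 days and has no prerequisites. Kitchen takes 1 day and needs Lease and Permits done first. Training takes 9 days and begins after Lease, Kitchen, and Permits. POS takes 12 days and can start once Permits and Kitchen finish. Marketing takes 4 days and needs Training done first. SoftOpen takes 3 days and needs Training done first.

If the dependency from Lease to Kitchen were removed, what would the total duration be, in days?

With the dependency in place, Lease→Kitchen→Training→Marketing = 5+1+9+4 = 19 sets the finish at 19 days.
Without Lease→Kitchen, Kitchen's earliest start moves from 5 to 2.
After: Lease→Training→Marketing = 5+9+4 = 18 → 18 days.

18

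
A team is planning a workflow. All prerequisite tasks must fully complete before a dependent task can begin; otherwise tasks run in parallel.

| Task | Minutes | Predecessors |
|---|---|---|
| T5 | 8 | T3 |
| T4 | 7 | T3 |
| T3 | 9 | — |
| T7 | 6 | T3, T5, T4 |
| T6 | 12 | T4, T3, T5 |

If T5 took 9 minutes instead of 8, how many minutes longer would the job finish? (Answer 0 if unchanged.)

1

Actual critical path: T3→T5→T6 = 9+8+12 = 29 ⇒ 29 minutes.
T5 is on the critical path; changing it to 9 makes that path 30 minutes.
That remains the longest chain; total 30 minutes.
Change in finish: 30 − 29 = +1 minutes.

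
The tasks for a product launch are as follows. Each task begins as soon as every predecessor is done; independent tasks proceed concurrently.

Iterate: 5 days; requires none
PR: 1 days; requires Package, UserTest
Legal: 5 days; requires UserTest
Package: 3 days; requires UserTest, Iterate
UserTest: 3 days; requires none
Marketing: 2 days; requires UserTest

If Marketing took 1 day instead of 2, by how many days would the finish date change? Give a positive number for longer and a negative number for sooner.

0

Actual critical path: Iterate→Package→PR = 5+3+1 = 9 ⇒ 9 days.
Marketing is off the critical path — its longest chain is 5 days, giving 4 of slack.
No other chain overtakes it, so the finish is 9 days.
Change in finish: 9 − 9 = +0 days.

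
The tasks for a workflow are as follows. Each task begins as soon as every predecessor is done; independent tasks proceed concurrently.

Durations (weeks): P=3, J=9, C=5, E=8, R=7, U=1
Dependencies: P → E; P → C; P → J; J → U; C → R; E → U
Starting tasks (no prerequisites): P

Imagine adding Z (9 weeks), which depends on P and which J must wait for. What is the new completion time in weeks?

22

Originally the workflow takes 15 weeks.
With Z inserted, J now waits for max(P, Z).
New critical path: P→Z→J→U = 3+9+9+1 = 22 ⇒ 22 weeks.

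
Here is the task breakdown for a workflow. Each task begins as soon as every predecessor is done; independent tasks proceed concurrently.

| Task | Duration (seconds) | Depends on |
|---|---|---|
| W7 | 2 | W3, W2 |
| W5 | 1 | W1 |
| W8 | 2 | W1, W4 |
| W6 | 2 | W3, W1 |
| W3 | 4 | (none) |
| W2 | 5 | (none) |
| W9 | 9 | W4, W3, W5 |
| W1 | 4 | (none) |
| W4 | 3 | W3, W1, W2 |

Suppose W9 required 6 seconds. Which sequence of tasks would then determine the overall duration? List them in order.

Baseline: W2→W4→W9 = 5+3+9 = 17 → 17 seconds.
W9 lies on that path, so at 6 seconds the path becomes 14 seconds.
The critical path is still W2→W4→W9; finish is now 14 seconds.

W2, W4, W9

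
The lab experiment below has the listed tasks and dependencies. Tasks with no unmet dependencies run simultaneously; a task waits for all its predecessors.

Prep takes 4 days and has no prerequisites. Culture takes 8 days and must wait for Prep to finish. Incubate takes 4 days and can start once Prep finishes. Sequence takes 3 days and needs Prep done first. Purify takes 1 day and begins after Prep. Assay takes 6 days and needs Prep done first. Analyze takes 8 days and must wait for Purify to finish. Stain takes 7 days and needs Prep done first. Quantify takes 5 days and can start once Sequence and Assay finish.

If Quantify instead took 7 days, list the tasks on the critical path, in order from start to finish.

Prep, Assay, Quantify

The binding path is Prep→Assay→Quantify = 4+6+5 = 15; finish at 15 days.
Quantify lies on that path, so at 7 days the path becomes 17 days.
No other chain overtakes it, so the finish is 17 days.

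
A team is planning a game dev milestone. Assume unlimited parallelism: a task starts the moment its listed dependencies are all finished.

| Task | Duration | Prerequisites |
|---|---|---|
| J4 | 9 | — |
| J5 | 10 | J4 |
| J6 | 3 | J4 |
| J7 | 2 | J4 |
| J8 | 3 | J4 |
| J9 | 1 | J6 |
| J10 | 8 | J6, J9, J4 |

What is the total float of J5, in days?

2

The longest chain is J4→J6→J9→J10 = 9+3+1+8 = 21; overall finish 21 days.
The longest chain containing J5 totals 19 days.
So J5 can slip 21 − 19 = 2 days.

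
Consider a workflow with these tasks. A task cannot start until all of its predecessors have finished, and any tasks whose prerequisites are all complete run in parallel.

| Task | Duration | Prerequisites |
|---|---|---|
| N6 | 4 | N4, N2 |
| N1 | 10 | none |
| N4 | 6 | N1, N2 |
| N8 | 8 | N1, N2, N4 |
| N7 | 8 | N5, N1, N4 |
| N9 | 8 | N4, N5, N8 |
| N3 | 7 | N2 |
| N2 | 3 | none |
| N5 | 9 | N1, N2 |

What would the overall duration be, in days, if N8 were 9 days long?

Critical path before the change: N1→N4→N8→N9 = 10+6+8+8 = 32 giving 32 days.
N8 is on the critical path; changing it to 9 makes that path 33 days.
The critical path is still N1→N4→N8→N9; finish is now 33 days.

33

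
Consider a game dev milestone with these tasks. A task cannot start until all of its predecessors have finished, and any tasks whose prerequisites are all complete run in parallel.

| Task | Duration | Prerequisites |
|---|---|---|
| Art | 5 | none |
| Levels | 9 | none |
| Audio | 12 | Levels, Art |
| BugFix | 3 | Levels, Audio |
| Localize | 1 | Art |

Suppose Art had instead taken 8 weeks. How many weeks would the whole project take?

Critical path before the change: Levels→Audio→BugFix = 9+12+3 = 24 giving 24 weeks.
Art has 4 weeks of float (longest path through it is 20).
No other chain overtakes it, so the finish is 24 weeks.

24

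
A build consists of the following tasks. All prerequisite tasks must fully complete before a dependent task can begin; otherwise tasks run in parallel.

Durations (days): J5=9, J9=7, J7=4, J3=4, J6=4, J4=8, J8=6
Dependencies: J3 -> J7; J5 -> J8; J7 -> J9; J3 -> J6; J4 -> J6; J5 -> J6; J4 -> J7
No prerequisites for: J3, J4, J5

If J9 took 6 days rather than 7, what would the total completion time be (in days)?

Actual critical path: J4→J7→J9 = 8+4+7 = 19 ⇒ 19 days.
Since J9 is critical, the -1 change carries straight to that chain (now 18 days).
That remains the longest chain; total 18 days.

18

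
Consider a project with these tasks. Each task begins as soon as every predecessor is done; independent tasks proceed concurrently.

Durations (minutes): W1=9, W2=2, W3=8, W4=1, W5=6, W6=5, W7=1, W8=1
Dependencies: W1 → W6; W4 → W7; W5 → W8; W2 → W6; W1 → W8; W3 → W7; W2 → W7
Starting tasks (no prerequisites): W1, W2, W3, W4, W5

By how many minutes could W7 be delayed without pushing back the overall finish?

5

The longest chain is W1→W6 = 9+5 = 14; overall finish 14 minutes.
W7 finishes as early as 9 and must finish by 14.
Slack of W7 = 13 − 8 = 5 minutes.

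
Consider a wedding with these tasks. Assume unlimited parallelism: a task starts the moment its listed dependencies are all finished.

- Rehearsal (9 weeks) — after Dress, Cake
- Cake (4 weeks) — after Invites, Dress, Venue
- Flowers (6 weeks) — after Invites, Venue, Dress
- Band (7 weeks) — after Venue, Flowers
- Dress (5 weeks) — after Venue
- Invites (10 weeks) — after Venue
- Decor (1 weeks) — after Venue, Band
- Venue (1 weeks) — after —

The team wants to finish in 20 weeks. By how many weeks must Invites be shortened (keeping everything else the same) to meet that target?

Current finish: 25 weeks; target: 20.
Invites is on every critical path, so each week cut from Invites cuts the finish by one (this holds down to a finish of 20).
Need 25 − 20 = 5 weeks off Invites → Invites becomes 5 weeks, finish becomes 20.

5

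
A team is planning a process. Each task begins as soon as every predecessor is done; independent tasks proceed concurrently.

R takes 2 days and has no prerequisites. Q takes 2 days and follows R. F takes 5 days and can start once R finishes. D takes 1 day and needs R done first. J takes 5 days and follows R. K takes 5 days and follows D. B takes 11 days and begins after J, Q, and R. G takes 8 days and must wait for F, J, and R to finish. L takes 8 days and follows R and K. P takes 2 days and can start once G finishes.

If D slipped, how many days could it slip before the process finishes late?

The longest chain is R→J→B = 2+5+11 = 18; overall finish 18 days.
The longest chain containing D totals 16 days.
Float = 18 − 16 = 2.

2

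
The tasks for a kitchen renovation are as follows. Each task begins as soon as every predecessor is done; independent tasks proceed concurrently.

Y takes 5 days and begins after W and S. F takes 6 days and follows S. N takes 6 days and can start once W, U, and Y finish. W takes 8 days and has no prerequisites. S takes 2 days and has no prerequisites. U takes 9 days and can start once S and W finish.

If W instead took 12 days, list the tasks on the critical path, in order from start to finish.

Baseline: W→U→N = 8+9+6 = 23 → 23 days.
W is on the critical path; changing it to 12 makes that path 27 days.
That remains the longest chain; total 27 days.

W, U, N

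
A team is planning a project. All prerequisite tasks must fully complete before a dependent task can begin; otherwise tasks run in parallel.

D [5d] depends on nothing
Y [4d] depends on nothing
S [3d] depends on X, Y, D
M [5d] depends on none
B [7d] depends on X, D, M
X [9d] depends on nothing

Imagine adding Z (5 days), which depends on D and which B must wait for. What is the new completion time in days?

Originally the project takes 16 days.
With Z inserted, B now waits for max(X, D, M, Z).
New critical path: D→Z→B = 5+5+7 = 17 ⇒ 17 days.

17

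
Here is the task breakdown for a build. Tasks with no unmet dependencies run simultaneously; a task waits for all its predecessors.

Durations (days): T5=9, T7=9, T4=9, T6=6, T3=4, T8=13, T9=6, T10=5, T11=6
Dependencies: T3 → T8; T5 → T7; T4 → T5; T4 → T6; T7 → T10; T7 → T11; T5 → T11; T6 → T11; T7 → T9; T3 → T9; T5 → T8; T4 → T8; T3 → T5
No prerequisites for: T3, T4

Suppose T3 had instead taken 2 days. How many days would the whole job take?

33

Baseline: T4→T5→T7→T9 = 9+9+9+6 = 33 → 33 days.
T3 has 5 days of float (longest path through it is 28).
No other chain overtakes it, so the finish is 33 days.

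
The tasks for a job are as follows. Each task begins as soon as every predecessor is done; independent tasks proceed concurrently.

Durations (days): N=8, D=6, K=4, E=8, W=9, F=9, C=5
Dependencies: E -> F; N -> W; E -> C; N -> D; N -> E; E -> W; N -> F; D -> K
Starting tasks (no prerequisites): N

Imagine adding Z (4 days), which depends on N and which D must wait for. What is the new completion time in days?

Originally the job takes 25 days.
With Z inserted, D now waits for max(N, Z).
New critical path: N→E→W = 8+8+9 = 25 ⇒ 25 days.

25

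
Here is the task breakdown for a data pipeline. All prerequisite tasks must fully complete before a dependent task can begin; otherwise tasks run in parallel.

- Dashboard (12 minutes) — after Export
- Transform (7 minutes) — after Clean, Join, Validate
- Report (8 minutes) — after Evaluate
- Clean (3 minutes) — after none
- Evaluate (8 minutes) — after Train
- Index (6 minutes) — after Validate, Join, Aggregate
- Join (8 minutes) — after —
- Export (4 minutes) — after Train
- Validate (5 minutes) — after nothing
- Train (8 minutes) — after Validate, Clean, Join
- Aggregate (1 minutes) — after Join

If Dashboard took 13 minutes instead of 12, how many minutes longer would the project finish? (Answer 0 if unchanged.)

1

Critical path before the change: Join→Train→Export→Dashboard = 8+8+4+12 = 32 giving 32 minutes.
Dashboard lies on that path, so at 13 minutes the path becomes 33 minutes.
No other chain overtakes it, so the finish is 33 minutes.
Change in finish: 33 − 32 = +1 minutes.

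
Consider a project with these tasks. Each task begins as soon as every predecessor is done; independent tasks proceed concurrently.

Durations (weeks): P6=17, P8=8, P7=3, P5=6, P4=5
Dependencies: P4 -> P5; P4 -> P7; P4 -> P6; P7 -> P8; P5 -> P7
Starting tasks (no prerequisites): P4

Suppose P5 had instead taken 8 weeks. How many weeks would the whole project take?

Baseline: P4→P5→P7→P8 = 5+6+3+8 = 22 → 22 weeks.
Since P5 is critical, the +2 change carries straight to that chain (now 24 weeks).
That remains the longest chain; total 24 weeks.

24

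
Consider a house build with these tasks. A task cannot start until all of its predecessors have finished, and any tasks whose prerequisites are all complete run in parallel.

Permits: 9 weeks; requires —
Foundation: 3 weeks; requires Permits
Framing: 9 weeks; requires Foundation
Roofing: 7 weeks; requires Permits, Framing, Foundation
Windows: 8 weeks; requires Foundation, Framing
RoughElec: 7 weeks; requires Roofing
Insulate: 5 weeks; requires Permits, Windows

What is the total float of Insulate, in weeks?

Critical path: Permits→Foundation→Framing→Roofing→RoughElec = 9+3+9+7+7 = 35, so the finish is 35 weeks.
Insulate finishes as early as 34 and must finish by 35.
So Insulate can slip 35 − 34 = 1 week.

1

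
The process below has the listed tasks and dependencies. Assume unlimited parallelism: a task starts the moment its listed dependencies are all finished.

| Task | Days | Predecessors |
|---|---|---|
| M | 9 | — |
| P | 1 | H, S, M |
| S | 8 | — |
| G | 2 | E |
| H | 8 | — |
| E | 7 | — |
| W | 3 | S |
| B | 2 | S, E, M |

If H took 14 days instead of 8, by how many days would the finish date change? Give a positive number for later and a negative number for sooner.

Baseline: M→B = 9+2 = 11 → 11 days.
H is off the critical path — its longest chain is 9 days, giving 2 of slack.
Now H→P = 14+1 = 15 is longest, so the finish becomes 15 days.
Change in finish: 15 − 11 = +4 days.

4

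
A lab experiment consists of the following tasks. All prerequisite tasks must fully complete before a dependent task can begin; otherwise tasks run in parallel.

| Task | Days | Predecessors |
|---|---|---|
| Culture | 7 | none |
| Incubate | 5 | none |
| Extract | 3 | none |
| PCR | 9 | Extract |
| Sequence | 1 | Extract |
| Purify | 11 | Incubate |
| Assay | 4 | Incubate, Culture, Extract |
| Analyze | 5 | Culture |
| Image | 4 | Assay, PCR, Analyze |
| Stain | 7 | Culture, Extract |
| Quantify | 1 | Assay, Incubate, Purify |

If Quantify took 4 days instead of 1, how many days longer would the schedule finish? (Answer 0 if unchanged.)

3

Actual critical path: Incubate→Purify→Quantify = 5+11+1 = 17 ⇒ 17 days.
Quantify is on the critical path; changing it to 4 makes that path 20 days.
No other chain overtakes it, so the finish is 20 days.
Change in finish: 20 − 17 = +3 days.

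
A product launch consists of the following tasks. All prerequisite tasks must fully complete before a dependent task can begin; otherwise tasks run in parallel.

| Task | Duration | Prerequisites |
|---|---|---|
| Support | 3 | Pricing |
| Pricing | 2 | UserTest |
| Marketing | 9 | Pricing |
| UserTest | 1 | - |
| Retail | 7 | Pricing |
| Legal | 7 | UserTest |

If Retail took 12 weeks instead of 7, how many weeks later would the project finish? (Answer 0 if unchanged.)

As given, the longest chain is UserTest→Pricing→Marketing = 1+2+9 = 12, so the finish is 12 weeks.
The longest path through Retail is only 10 weeks, so Retail has float 2.
The binding chain switches to UserTest→Pricing→Retail = 1+2+12 = 15; finish 15 weeks.
Change in finish: 15 − 12 = +3 weeks.

3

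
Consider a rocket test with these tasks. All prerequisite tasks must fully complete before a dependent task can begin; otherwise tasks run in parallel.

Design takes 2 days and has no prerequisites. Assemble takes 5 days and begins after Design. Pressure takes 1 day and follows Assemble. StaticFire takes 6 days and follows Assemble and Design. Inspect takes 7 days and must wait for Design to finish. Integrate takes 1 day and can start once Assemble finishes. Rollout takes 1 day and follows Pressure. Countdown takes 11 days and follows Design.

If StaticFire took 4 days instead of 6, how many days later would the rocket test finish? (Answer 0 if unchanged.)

The binding path is Design→Assemble→StaticFire = 2+5+6 = 13; finish at 13 days.
StaticFire lies on that path, so at 4 days the path becomes 11 days.
Now Design→Countdown = 2+11 = 13 is longest, so the finish becomes 13 days.
Change in finish: 13 − 13 = +0 days.

0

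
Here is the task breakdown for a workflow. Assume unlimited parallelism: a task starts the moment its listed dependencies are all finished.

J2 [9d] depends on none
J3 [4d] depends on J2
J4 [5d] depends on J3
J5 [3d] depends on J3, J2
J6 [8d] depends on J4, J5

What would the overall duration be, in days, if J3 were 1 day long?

As given, the longest chain is J2→J3→J4→J6 = 9+4+5+8 = 26, so the finish is 26 days.
Since J3 is critical, the -3 change carries straight to that chain (now 23 days).
The critical path is still J2→J3→J4→J6; finish is now 23 days.

23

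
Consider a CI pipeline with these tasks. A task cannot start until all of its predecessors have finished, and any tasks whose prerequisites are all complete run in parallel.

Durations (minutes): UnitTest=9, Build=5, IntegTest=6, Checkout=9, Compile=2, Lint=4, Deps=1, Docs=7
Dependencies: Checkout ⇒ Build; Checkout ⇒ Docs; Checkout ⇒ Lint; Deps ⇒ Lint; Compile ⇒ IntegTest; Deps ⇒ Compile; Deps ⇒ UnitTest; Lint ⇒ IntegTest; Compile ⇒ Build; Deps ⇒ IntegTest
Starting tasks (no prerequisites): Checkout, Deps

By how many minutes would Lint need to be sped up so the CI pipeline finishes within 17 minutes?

2

Current finish: 19 minutes; target: 17.
Lint is on every critical path, so each minute cut from Lint cuts the finish by one (this holds down to a finish of 16).
Need 19 − 17 = 2 minutes off Lint → Lint becomes 2 minutes, finish becomes 17.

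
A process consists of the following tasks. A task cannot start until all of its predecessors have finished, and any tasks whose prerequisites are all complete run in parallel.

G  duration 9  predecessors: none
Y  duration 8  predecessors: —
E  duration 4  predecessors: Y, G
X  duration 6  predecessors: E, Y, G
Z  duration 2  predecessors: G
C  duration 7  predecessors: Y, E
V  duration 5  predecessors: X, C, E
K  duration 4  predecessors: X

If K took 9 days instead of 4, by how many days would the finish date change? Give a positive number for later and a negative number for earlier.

Critical path before the change: G→E→C→V = 9+4+7+5 = 25 giving 25 days.
The longest path through K is only 23 days, so K has float 2.
Now G→E→X→K = 9+4+6+9 = 28 is longest, so the finish becomes 28 days.
Change in finish: 28 − 25 = +3 days.

3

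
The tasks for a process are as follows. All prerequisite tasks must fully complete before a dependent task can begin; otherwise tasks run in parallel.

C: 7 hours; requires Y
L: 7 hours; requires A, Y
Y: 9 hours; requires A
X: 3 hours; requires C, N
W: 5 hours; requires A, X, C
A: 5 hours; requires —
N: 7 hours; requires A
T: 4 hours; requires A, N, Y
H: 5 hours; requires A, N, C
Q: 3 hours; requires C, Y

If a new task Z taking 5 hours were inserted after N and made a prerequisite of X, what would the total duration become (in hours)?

Originally the project takes 29 hours.
With Z inserted, X now waits for max(C, N, Z).
New critical path: A→Y→C→X→W = 5+9+7+3+5 = 29 ⇒ 29 hours.

29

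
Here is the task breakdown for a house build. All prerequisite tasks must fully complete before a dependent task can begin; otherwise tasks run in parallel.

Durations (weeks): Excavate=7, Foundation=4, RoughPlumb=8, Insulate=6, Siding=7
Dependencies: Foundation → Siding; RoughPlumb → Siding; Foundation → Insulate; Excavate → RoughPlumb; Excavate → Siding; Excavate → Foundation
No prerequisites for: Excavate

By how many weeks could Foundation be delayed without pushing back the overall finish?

4

Critical path: Excavate→RoughPlumb→Siding = 7+8+7 = 22, so the finish is 22 weeks.
Foundation finishes as early as 11 and must finish by 15.
Float = 22 − 18 = 4.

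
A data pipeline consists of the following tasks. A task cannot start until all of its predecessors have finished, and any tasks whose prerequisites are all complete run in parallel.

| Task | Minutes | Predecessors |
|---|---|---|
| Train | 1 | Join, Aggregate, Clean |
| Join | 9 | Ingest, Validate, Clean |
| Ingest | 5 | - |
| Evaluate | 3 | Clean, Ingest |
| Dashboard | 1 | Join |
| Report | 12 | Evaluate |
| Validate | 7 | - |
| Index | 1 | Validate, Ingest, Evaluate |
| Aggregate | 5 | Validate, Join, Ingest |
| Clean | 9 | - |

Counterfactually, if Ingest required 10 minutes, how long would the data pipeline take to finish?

25

Critical path before the change: Clean→Join→Aggregate→Train = 9+9+5+1 = 24 giving 24 minutes.
The longest path through Ingest is only 20 minutes, so Ingest has float 4.
The binding chain switches to Ingest→Join→Aggregate→Train = 10+9+5+1 = 25; finish 25 minutes.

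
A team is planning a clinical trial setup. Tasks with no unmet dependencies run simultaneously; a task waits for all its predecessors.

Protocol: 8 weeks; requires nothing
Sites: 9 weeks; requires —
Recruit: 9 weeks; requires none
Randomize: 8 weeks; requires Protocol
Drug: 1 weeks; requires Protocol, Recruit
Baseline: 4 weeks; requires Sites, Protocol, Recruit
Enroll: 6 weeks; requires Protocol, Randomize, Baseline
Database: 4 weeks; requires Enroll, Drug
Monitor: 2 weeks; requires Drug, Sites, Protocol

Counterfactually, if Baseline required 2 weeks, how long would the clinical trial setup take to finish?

Actual critical path: Protocol→Randomize→Enroll→Database = 8+8+6+4 = 26 ⇒ 26 weeks.
Baseline is off the critical path — its longest chain is 23 weeks, giving 3 of slack.
That remains the longest chain; total 26 weeks.

26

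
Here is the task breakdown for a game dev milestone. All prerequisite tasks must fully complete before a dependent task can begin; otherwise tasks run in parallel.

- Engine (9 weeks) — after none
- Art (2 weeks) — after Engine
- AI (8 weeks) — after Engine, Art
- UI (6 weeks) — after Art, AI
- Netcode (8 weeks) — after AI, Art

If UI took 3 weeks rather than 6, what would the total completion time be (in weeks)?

Actual critical path: Engine→Art→AI→Netcode = 9+2+8+8 = 27 ⇒ 27 weeks.
UI has 2 weeks of float (longest path through it is 25).
No other chain overtakes it, so the finish is 27 weeks.

27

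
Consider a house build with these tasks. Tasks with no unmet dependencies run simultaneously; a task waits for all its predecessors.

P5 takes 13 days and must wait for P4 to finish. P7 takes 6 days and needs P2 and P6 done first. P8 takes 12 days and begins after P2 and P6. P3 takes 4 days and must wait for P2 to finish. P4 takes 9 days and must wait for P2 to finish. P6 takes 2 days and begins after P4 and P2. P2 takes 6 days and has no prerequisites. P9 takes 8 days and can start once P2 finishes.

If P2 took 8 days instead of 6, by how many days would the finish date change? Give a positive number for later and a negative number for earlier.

2

Actual critical path: P2→P4→P6→P8 = 6+9+2+12 = 29 ⇒ 29 days.
P2 lies on that path, so at 8 days the path becomes 31 days.
The critical path is still P2→P4→P6→P8; finish is now 31 days.
Change in finish: 31 − 29 = +2 days.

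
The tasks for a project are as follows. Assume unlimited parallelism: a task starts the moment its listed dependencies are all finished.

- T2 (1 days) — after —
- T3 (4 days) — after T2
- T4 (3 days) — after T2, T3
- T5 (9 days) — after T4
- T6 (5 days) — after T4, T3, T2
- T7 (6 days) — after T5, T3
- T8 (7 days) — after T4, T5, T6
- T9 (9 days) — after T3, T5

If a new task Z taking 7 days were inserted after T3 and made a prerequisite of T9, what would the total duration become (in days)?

26

Originally the project takes 26 days.
With Z inserted, T9 now waits for max(T3, T5, Z).
New critical path: T2→T3→T4→T5→T9 = 1+4+3+9+9 = 26 ⇒ 26 days.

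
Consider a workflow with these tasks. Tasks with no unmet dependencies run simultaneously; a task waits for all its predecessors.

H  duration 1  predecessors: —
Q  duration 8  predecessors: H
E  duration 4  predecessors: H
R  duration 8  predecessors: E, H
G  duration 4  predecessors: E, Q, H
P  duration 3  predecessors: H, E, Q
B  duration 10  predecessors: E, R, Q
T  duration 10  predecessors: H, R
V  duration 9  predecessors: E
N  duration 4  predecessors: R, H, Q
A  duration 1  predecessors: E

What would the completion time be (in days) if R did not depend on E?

With the dependency in place, H→E→R→B = 1+4+8+10 = 23 sets the finish at 23 days.
Without E→R, R's earliest start moves from 5 to 1.
The longest chain is now H→Q→B = 1+8+10 = 19, so the plan takes 19 days.

19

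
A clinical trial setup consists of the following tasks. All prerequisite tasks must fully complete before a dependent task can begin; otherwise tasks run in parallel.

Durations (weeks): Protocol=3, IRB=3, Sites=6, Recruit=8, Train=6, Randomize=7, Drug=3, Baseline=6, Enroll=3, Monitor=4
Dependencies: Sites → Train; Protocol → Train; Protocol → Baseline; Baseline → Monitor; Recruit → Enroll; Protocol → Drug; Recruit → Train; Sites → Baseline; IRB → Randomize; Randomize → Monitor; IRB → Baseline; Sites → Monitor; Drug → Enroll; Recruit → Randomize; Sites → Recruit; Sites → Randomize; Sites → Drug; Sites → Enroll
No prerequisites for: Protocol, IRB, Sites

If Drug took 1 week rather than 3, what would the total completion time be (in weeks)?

25

Actual critical path: Sites→Recruit→Randomize→Monitor = 6+8+7+4 = 25 ⇒ 25 weeks.
Drug has 13 weeks of float (longest path through it is 12).
That remains the longest chain; total 25 weeks.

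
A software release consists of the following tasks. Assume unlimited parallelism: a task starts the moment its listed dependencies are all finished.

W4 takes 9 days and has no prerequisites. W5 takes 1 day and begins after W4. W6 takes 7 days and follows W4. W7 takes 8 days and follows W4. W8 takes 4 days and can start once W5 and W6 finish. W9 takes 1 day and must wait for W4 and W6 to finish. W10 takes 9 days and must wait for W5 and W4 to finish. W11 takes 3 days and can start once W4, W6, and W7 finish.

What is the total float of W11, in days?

0

The longest chain is W4→W6→W8 = 9+7+4 = 20; overall finish 20 days.
Longest path through W11: 20 days (earliest finish 20, latest finish 20).
So W11 can slip 20 − 20 = 0 days.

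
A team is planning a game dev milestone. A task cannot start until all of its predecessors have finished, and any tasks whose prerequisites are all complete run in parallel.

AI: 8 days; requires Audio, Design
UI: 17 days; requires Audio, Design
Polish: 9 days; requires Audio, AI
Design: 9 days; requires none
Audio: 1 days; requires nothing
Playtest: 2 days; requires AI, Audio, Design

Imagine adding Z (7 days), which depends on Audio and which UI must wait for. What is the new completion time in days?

26

Originally the game dev milestone takes 26 days.
With Z inserted, UI now waits for max(Audio, Design, Z).
New critical path: Design→AI→Polish = 9+8+9 = 26 ⇒ 26 days.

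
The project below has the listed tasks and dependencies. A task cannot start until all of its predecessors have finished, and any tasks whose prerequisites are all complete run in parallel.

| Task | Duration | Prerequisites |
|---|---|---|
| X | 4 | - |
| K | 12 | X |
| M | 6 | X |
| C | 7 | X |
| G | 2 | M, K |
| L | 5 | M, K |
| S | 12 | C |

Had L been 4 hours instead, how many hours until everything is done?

Actual critical path: X→C→S = 4+7+12 = 23 ⇒ 23 hours.
L has 2 hours of float (longest path through it is 21).
The critical path is still X→C→S; finish is now 23 hours.

23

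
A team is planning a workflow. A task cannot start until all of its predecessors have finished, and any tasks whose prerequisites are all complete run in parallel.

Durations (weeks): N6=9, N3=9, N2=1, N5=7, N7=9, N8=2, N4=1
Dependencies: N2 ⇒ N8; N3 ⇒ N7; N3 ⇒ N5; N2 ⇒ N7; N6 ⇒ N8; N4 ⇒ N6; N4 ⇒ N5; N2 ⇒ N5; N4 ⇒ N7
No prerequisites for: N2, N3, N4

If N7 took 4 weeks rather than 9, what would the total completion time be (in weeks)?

16

Actual critical path: N3→N7 = 9+9 = 18 ⇒ 18 weeks.
N7 is on the critical path; changing it to 4 makes that path 13 weeks.
Now N3→N5 = 9+7 = 16 is longest, so the finish becomes 16 weeks.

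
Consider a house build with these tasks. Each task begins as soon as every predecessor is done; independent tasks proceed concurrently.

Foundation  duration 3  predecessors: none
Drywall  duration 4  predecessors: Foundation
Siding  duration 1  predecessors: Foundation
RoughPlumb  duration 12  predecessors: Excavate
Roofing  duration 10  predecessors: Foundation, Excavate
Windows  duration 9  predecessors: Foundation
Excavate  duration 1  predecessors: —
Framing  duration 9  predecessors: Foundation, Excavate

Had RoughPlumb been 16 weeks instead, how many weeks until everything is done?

As given, the longest chain is Excavate→RoughPlumb = 1+12 = 13, so the finish is 13 weeks.
RoughPlumb lies on that path, so at 16 weeks the path becomes 17 weeks.
That remains the longest chain; total 17 weeks.

17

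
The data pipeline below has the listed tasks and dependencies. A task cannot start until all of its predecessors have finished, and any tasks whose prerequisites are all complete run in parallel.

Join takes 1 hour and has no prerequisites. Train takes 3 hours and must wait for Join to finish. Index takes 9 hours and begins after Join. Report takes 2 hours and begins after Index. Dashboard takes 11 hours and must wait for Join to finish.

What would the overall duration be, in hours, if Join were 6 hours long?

17

Actual critical path: Join→Index→Report = 1+9+2 = 12 ⇒ 12 hours.
Join is on the critical path; changing it to 6 makes that path 17 hours.
That remains the longest chain; total 17 hours.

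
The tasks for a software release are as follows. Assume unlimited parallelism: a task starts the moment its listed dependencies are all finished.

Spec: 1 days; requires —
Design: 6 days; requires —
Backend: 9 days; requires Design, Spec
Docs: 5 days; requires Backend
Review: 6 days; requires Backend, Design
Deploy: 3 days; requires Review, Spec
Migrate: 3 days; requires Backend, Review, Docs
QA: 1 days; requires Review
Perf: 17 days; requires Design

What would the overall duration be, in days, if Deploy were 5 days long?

Baseline: Design→Backend→Review→Deploy = 6+9+6+3 = 24 → 24 days.
Deploy lies on that path, so at 5 days the path becomes 26 days.
No other chain overtakes it, so the finish is 26 days.

26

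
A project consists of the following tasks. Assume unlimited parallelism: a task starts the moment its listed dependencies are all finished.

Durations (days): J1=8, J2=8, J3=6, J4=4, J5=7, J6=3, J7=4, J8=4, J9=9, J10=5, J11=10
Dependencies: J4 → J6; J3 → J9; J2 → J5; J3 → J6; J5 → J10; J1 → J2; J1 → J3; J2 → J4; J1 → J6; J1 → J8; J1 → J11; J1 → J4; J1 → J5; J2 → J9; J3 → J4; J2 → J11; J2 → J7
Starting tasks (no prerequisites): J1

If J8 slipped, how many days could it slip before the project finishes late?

16

J1→J2→J5→J10 = 8+8+7+5 = 28 sets the makespan at 28 days.
The longest chain containing J8 totals 12 days.
Slack of J8 = 24 − 8 = 16 days.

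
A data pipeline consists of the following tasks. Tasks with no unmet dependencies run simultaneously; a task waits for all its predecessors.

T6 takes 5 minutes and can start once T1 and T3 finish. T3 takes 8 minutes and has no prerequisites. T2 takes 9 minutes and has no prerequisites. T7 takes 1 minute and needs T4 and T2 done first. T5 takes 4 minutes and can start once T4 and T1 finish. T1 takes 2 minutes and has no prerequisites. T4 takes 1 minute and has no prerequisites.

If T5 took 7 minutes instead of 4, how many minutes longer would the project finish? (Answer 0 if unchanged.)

As given, the longest chain is T3→T6 = 8+5 = 13, so the finish is 13 minutes.
T5 is off the critical path — its longest chain is 6 minutes, giving 7 of slack.
No other chain overtakes it, so the finish is 13 minutes.
Change in finish: 13 − 13 = +0 minutes.

0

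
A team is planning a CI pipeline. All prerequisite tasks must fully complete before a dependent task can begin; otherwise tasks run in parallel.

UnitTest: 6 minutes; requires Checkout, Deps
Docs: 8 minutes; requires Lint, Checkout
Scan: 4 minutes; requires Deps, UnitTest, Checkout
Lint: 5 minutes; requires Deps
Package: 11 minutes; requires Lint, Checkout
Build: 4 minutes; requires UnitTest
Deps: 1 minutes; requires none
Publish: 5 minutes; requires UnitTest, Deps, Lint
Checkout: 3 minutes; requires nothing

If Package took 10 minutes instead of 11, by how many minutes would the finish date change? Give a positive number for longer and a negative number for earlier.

The binding path is Deps→Lint→Package = 1+5+11 = 17; finish at 17 minutes.
Since Package is critical, the -1 change carries straight to that chain (now 16 minutes).
No other chain overtakes it, so the finish is 16 minutes.
Change in finish: 16 − 17 = -1 minutes.

-1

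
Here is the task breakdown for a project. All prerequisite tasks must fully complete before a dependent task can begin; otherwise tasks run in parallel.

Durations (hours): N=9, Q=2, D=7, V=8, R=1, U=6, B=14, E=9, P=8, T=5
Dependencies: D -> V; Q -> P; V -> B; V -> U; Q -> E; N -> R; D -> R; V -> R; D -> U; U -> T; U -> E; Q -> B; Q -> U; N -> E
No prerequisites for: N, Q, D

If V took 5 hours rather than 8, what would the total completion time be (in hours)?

27

Baseline: D→V→U→E = 7+8+6+9 = 30 → 30 hours.
V lies on that path, so at 5 hours the path becomes 27 hours.
That remains the longest chain; total 27 hours.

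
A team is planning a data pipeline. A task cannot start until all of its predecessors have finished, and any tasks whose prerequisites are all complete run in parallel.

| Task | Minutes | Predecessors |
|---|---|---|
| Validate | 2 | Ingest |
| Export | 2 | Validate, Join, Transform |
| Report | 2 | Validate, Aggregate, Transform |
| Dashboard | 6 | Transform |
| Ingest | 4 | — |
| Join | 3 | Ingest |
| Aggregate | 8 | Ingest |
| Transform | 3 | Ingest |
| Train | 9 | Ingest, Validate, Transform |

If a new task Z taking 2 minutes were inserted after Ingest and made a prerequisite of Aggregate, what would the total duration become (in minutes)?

16

Originally the plan takes 16 minutes.
With Z inserted, Aggregate now waits for max(Ingest, Z).
New critical path: Ingest→Z→Aggregate→Report = 4+2+8+2 = 16 ⇒ 16 minutes.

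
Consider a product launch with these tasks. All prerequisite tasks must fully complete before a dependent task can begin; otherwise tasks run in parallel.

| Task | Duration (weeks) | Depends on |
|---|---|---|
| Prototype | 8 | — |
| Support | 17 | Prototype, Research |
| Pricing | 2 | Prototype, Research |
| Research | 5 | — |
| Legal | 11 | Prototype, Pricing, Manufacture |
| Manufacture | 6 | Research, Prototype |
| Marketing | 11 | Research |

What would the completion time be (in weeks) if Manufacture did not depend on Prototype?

Before: longest chain Prototype→Manufacture→Legal = 8+6+11 = 25, finish 25.
Without Prototype→Manufacture, Manufacture's earliest start moves from 8 to 5.
The longest chain is now Prototype→Support = 8+17 = 25, so the job takes 25 weeks.

25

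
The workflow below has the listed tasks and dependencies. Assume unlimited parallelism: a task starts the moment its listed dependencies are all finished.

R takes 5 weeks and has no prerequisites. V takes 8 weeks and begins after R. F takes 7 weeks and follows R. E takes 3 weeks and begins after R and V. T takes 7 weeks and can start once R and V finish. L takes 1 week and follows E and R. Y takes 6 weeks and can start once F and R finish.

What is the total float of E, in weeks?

3

The longest chain is R→V→T = 5+8+7 = 20; overall finish 20 weeks.
Longest path through E: 17 weeks (earliest finish 16, latest finish 19).
Slack of E = 16 − 13 = 3 weeks.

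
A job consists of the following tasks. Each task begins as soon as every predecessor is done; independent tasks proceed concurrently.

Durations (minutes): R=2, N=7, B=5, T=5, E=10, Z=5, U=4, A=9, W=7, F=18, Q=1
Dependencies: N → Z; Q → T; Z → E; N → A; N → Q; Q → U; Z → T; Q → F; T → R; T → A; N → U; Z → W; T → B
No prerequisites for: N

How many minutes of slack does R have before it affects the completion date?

The longest chain is N→Z→T→A = 7+5+5+9 = 26; overall finish 26 minutes.
R finishes as early as 19 and must finish by 26.
Float = 26 − 19 = 7.

7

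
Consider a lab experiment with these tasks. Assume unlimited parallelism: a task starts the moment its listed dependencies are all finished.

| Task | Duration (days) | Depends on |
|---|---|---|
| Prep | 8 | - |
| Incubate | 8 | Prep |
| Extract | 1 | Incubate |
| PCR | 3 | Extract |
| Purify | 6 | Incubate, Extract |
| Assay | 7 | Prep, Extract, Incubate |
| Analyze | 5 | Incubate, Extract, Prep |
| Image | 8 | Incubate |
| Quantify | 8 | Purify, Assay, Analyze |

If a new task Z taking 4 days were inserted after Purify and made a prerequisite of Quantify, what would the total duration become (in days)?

35

Originally the job takes 32 days.
With Z inserted, Quantify now waits for max(Purify, Assay, Analyze, Z).
New critical path: Prep→Incubate→Extract→Purify→Z→Quantify = 8+8+1+6+4+8 = 35 ⇒ 35 days.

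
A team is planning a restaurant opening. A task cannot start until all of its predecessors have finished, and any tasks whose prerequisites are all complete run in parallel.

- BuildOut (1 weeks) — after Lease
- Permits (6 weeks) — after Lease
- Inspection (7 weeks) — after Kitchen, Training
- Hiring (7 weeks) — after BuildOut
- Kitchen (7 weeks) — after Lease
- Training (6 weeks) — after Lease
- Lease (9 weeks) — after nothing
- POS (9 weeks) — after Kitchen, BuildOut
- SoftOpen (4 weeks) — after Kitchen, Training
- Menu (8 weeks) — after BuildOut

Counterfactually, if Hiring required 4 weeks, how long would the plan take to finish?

25

As given, the longest chain is Lease→Kitchen→POS = 9+7+9 = 25, so the finish is 25 weeks.
Hiring is off the critical path — its longest chain is 17 weeks, giving 8 of slack.
The critical path is still Lease→Kitchen→POS; finish is now 25 weeks.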